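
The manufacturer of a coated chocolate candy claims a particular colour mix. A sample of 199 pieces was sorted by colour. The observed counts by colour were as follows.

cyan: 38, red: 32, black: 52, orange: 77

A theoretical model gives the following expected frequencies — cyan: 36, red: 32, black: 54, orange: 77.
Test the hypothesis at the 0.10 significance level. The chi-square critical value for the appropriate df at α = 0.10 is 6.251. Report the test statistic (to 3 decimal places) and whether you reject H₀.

0.185; do not reject

χ² = (38−36)²/36 + (32−32)²/32 + (52−54)²/54 + (77−77)²/77
   = 0.1111 + 0.0000 + 0.0741 + 0.0000
Sum = 0.185
df = 3. Since 0.185 < 6.251, we do not reject H₀.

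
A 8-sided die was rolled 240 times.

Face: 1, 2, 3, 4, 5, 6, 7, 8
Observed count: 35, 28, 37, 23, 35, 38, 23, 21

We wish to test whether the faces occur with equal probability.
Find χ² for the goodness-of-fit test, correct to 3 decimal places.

Expected count for each of the 8 categories: 240/8 = 30.
1: (35 − 30)²/30 = 25/30 = 0.8333
2: (28 − 30)²/30 = 4/30 = 0.1333
3: (37 − 30)²/30 = 49/30 = 1.6333
4: (23 − 30)²/30 = 49/30 = 1.6333
5: (35 − 30)²/30 = 25/30 = 0.8333
6: (38 − 30)²/30 = 64/30 = 2.1333
7: (23 − 30)²/30 = 49/30 = 1.6333
8: (21 − 30)²/30 = 81/30 = 2.7000
Sum = 11.533

11.533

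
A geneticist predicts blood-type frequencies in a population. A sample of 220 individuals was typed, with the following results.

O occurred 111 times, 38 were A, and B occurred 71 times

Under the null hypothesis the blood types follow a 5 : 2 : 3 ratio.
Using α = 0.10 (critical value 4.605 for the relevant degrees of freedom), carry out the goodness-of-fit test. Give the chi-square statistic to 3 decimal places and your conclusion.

1.206; do not reject

Ratio total = 10. Expected counts: 220×5/10 = 110, 220×2/10 = 44, 220×3/10 = 66.
χ² = (111−110)²/110 + (38−44)²/44 + (71−66)²/66
   = 0.0091 + 0.8182 + 0.3788
Sum = 1.206
df = 2. Since 1.206 < 4.605, we do not reject H₀.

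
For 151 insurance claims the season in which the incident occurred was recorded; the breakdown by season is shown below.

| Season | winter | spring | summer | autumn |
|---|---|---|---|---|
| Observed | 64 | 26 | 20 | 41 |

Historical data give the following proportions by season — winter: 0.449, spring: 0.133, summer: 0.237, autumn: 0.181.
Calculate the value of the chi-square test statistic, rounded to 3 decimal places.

Expected counts E_i = n·p_i: 151×0.449 = 67.799, 151×0.133 = 20.083, 151×0.237 = 35.787, 151×0.181 = 27.331.
winter: (64 − 67.799)²/67.799 = 14.432401/67.799 = 0.2129
spring: (26 − 20.083)²/20.083 = 35.010889/20.083 = 1.7433
summer: (20 − 35.787)²/35.787 = 249.229369/35.787 = 6.9642
autumn: (41 − 27.331)²/27.331 = 186.841561/27.331 = 6.8363
Sum = 15.757

15.757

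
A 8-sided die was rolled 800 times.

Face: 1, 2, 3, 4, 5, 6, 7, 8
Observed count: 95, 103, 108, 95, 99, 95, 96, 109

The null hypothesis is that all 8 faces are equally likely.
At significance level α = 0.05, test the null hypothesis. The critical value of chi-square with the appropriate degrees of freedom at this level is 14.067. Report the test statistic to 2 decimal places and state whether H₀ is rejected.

2.46; do not reject

Under H₀ each category has probability 1/8, so each expected count is 800/8 = 100.
1: (95 − 100)²/100 = 25/100 = 0.250
2: (103 − 100)²/100 = 9/100 = 0.090
3: (108 − 100)²/100 = 64/100 = 0.640
4: (95 − 100)²/100 = 25/100 = 0.250
5: (99 − 100)²/100 = 1/100 = 0.010
6: (95 − 100)²/100 = 25/100 = 0.250
7: (96 − 100)²/100 = 16/100 = 0.160
8: (109 − 100)²/100 = 81/100 = 0.810
Sum = 2.46
df = 7. Since 2.46 < 14.067, we do not reject H₀.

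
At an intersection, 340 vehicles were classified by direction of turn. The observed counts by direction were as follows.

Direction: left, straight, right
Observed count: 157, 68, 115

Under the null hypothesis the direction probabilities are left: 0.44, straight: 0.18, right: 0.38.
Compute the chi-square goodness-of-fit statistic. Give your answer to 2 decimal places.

2.68

Expected counts E_i = n·p_i: 340×0.44 = 149.6, 340×0.18 = 61.2, 340×0.38 = 129.2.
left: (157 − 149.6)²/149.6 = 54.76/149.6 = 0.366
straight: (68 − 61.2)²/61.2 = 46.24/61.2 = 0.756
right: (115 − 129.2)²/129.2 = 201.64/129.2 = 1.561
Sum = 2.68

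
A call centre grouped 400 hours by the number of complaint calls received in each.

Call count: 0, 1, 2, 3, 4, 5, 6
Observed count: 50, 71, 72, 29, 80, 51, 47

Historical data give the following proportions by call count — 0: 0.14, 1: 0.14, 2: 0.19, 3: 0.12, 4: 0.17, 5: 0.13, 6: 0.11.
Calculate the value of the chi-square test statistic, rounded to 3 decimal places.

14.733

Expected counts E_i = n·p_i: 400×0.14 = 56, 400×0.14 = 56, 400×0.19 = 76, 400×0.12 = 48, 400×0.17 = 68, 400×0.13 = 52, 400×0.11 = 44.
0: (50 − 56)²/56 = 36/56 = 0.6429
1: (71 − 56)²/56 = 225/56 = 4.0179
2: (72 − 76)²/76 = 16/76 = 0.2105
3: (29 − 48)²/48 = 361/48 = 7.5208
4: (80 − 68)²/68 = 144/68 = 2.1176
5: (51 − 52)²/52 = 1/52 = 0.0192
6: (47 − 44)²/44 = 9/44 = 0.2045
Sum = 14.733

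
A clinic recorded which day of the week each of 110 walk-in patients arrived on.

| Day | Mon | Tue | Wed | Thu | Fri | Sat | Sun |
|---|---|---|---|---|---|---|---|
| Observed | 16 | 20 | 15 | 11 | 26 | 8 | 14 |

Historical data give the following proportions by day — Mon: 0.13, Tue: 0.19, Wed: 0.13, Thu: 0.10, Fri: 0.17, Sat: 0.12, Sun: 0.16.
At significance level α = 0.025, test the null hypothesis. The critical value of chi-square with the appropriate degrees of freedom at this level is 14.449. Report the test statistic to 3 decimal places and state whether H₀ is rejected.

Expected counts E_i = n·p_i: 110×0.13 = 14.3, 110×0.19 = 20.9, 110×0.13 = 14.3, 110×0.10 = 11, 110×0.17 = 18.7, 110×0.12 = 13.2, 110×0.16 = 17.6.
cat         O        E   (O−E)²/E
Mon        16     14.3     0.2021
Tue        20     20.9     0.0388
Wed        15     14.3     0.0343
Thu        11       11     0.0000
Fri        26     18.7     2.8497
Sat         8     13.2     2.0485
Sun        14     17.6     0.7364
Sum = 5.910
df = 6. Since 5.910 < 14.449, we do not reject H₀.

5.910; do not reject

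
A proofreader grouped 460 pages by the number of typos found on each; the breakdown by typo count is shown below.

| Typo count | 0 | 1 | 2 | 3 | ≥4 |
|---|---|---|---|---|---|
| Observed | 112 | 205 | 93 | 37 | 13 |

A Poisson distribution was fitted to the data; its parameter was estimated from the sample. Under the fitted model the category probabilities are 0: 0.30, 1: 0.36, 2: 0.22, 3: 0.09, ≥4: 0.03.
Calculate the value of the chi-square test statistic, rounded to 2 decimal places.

15.45

Expected counts E_i = n·p_i: 460×0.30 = 138, 460×0.36 = 165.6, 460×0.22 = 101.2, 460×0.09 = 41.4, 460×0.03 = 13.8.
cat         O        E   (O−E)²/E
0         112      138      4.899
1         205    165.6      9.374
2          93    101.2      0.664
3          37     41.4      0.468
≥4         13     13.8      0.046
Sum = 15.45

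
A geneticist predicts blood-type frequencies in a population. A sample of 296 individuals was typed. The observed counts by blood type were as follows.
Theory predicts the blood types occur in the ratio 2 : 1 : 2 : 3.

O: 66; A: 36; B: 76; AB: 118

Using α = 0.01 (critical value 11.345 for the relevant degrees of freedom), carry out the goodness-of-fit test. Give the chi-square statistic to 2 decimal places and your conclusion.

Ratio total = 8. Expected counts: 296×2/8 = 74, 296×1/8 = 37, 296×2/8 = 74, 296×3/8 = 111.
cat         O        E   (O−E)²/E
O          66       74      0.865
A          36       37      0.027
B          76       74      0.054
AB        118      111      0.441
Sum = 1.39
df = 3. Since 1.39 < 11.345, we do not reject H₀.

1.39; do not reject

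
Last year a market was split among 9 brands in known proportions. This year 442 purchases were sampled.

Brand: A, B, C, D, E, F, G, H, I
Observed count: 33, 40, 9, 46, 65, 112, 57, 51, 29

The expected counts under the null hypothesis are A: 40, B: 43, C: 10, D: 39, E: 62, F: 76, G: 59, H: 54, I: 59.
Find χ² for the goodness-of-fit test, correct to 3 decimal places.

cat         O        E   (O−E)²/E
A          33       40     1.2250
B          40       43     0.2093
C           9       10     0.1000
D          46       39     1.2564
E          65       62     0.1452
F         112       76    17.0526
G          57       59     0.0678
H          51       54     0.1667
I          29       59    15.2542
Sum = 35.477

35.477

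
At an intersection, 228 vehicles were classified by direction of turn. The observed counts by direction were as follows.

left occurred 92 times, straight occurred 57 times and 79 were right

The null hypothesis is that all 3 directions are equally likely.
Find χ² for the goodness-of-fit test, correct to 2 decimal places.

8.24

Expected count for each of the 3 categories: 228/3 = 76.
cat           O        E   (O−E)²/E
left         92       76      3.368
straight     57       76      4.750
right        79       76      0.118
Sum = 8.24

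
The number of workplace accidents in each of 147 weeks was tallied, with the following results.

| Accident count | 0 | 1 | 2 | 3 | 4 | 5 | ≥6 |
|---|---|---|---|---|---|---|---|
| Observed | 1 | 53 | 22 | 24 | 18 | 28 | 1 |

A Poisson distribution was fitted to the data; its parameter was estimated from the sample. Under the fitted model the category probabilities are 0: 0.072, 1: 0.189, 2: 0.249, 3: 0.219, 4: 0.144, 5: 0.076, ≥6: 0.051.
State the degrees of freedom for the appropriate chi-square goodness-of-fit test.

There are k = 7 categories and 1 parameter estimated from the data, so df = 7 − 1 − 1 = 5.

5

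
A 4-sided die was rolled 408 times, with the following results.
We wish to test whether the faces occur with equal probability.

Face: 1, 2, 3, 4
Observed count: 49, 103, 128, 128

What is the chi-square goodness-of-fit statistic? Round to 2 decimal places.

40.80

Expected count for each of the 4 categories: 408/4 = 102.
χ² = (49−102)²/102 + (103−102)²/102 + (128−102)²/102 + (128−102)²/102
   = 27.539 + 0.010 + 6.627 + 6.627
Sum = 40.80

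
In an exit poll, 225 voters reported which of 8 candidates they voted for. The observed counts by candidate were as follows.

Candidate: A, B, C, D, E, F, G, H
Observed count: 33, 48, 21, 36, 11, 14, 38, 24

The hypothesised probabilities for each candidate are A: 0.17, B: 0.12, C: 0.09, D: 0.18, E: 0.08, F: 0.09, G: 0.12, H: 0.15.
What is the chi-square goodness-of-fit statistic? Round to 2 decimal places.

Expected counts E_i = n·p_i: 225×0.17 = 38.25, 225×0.12 = 27, 225×0.09 = 20.25, 225×0.18 = 40.5, 225×0.08 = 18, 225×0.09 = 20.25, 225×0.12 = 27, 225×0.15 = 33.75.
χ² = (33−38.25)²/38.25 + (48−27)²/27 + (21−20.25)²/20.25 + (36−40.5)²/40.5 + (11−18)²/18 + (14−20.25)²/20.25 + (38−27)²/27 + (24−33.75)²/33.75
   = 0.721 + 16.333 + 0.028 + 0.500 + 2.722 + 1.929 + 4.481 + 2.817
Sum = 29.53

29.53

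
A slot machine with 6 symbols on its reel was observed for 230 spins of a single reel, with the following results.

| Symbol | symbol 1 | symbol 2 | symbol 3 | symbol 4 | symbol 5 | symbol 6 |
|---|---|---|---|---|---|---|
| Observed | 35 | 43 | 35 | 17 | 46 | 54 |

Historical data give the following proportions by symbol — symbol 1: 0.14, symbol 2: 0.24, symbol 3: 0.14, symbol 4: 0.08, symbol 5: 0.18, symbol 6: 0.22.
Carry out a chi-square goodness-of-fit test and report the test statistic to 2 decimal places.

Expected counts E_i = n·p_i: 230×0.14 = 32.2, 230×0.24 = 55.2, 230×0.14 = 32.2, 230×0.08 = 18.4, 230×0.18 = 41.4, 230×0.22 = 50.6.
cat           O        E   (O−E)²/E
symbol 1     35     32.2      0.243
symbol 2     43     55.2      2.696
symbol 3     35     32.2      0.243
symbol 4     17     18.4      0.107
symbol 5     46     41.4      0.511
symbol 6     54     50.6      0.228
Sum = 4.03

4.03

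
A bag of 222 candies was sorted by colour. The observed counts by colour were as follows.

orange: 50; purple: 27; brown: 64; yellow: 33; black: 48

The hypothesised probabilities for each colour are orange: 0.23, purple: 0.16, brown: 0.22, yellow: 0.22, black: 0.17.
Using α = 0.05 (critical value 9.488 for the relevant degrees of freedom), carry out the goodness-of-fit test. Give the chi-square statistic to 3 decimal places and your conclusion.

14.698; reject

Expected counts E_i = n·p_i: 222×0.23 = 51.06, 222×0.16 = 35.52, 222×0.22 = 48.84, 222×0.22 = 48.84, 222×0.17 = 37.74.
orange: (50 − 51.06)²/51.06 = 1.1236/51.06 = 0.0220
purple: (27 − 35.52)²/35.52 = 72.5904/35.52 = 2.0436
brown: (64 − 48.84)²/48.84 = 229.8256/48.84 = 4.7057
yellow: (33 − 48.84)²/48.84 = 250.9056/48.84 = 5.1373
black: (48 − 37.74)²/37.74 = 105.2676/37.74 = 2.7893
Sum = 14.698
df = 4. Since 14.698 > 9.488, we reject H₀.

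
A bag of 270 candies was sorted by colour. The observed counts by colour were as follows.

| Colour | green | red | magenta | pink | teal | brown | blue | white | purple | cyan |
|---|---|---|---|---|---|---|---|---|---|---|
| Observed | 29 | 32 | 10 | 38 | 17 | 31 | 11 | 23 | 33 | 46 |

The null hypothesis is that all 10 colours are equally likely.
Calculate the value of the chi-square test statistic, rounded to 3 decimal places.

45.333

Expected count for each of the 10 categories: 270/10 = 27.
green: (29 − 27)²/27 = 4/27 = 0.1481
red: (32 − 27)²/27 = 25/27 = 0.9259
magenta: (10 − 27)²/27 = 289/27 = 10.7037
pink: (38 − 27)²/27 = 121/27 = 4.4815
teal: (17 − 27)²/27 = 100/27 = 3.7037
brown: (31 − 27)²/27 = 16/27 = 0.5926
blue: (11 − 27)²/27 = 256/27 = 9.4815
white: (23 − 27)²/27 = 16/27 = 0.5926
purple: (33 − 27)²/27 = 36/27 = 1.3333
cyan: (46 − 27)²/27 = 361/27 = 13.3704
Sum = 45.333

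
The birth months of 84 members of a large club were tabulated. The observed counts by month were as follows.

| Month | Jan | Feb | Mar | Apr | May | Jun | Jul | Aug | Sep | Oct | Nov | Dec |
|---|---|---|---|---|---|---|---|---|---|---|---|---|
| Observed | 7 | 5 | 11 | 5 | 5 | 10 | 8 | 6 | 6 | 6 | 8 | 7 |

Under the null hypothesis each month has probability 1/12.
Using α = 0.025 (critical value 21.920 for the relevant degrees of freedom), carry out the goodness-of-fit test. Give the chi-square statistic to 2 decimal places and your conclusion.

6.00; do not reject

Expected count for each of the 12 categories: 84/12 = 7.
Jan: (7 − 7)²/7 = 0/7 = 0.000
Feb: (5 − 7)²/7 = 4/7 = 0.571
Mar: (11 − 7)²/7 = 16/7 = 2.286
Apr: (5 − 7)²/7 = 4/7 = 0.571
May: (5 − 7)²/7 = 4/7 = 0.571
Jun: (10 − 7)²/7 = 9/7 = 1.286
Jul: (8 − 7)²/7 = 1/7 = 0.143
Aug: (6 − 7)²/7 = 1/7 = 0.143
Sep: (6 − 7)²/7 = 1/7 = 0.143
Oct: (6 − 7)²/7 = 1/7 = 0.143
Nov: (8 − 7)²/7 = 1/7 = 0.143
Dec: (7 − 7)²/7 = 0/7 = 0.000
Sum = 6.00
df = 11. Since 6.00 < 21.920, we do not reject H₀.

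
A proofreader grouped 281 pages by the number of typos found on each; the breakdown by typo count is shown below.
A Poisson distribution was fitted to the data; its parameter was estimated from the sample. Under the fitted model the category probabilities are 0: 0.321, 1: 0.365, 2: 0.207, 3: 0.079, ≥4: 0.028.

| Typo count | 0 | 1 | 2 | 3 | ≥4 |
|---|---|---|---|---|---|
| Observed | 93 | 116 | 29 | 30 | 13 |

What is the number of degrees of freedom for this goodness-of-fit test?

There are k = 5 categories and 1 parameter estimated from the data, so df = 5 − 1 − 1 = 3.

3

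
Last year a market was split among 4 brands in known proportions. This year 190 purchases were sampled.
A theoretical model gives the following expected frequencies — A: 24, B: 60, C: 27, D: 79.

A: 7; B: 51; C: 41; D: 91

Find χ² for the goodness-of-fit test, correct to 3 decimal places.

22.474

A: (7 − 24)²/24 = 289/24 = 12.0417
B: (51 − 60)²/60 = 81/60 = 1.3500
C: (41 − 27)²/27 = 196/27 = 7.2593
D: (91 − 79)²/79 = 144/79 = 1.8228
Sum = 22.474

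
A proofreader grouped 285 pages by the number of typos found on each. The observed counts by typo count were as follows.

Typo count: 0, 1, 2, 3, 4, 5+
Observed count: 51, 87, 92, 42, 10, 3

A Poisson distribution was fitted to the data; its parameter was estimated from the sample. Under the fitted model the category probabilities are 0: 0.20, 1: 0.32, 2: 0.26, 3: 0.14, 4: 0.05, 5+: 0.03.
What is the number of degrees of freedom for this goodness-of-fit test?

There are k = 6 categories and 1 parameter estimated from the data, so df = 6 − 1 − 1 = 4.

4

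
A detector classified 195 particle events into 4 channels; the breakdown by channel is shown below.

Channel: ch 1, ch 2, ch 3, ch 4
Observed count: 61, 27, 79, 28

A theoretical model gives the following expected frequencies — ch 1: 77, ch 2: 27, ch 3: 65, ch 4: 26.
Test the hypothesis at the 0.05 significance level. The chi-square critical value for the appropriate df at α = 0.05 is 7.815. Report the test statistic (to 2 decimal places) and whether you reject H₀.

ch 1: (61 − 77)²/77 = 256/77 = 3.325
ch 2: (27 − 27)²/27 = 0/27 = 0.000
ch 3: (79 − 65)²/65 = 196/65 = 3.015
ch 4: (28 − 26)²/26 = 4/26 = 0.154
Sum = 6.49
df = 3. Since 6.49 < 7.815, we do not reject H₀.

6.49; do not reject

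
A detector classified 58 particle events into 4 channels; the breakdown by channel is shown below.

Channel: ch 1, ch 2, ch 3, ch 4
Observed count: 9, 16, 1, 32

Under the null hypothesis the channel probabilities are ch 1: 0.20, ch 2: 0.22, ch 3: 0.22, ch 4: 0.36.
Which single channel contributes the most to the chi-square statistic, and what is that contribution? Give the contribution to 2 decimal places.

ch 3, 10.84

Expected counts E_i = n·p_i: 58×0.20 = 11.6, 58×0.22 = 12.76, 58×0.22 = 12.76, 58×0.36 = 20.88.
cat         O        E   (O−E)²/E
ch 1        9     11.6      0.583
ch 2       16    12.76      0.823
ch 3        1    12.76     10.838
ch 4       32    20.88      5.922
The largest term is for ch 3: 10.84.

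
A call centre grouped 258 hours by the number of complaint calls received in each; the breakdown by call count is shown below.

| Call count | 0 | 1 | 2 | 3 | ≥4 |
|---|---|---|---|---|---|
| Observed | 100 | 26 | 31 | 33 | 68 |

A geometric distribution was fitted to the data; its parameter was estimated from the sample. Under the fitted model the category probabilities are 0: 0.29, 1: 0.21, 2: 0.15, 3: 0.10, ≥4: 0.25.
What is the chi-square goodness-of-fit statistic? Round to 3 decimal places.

Expected counts E_i = n·p_i: 258×0.29 = 74.82, 258×0.21 = 54.18, 258×0.15 = 38.7, 258×0.10 = 25.8, 258×0.25 = 64.5.
0: (100 − 74.82)²/74.82 = 634.0324/74.82 = 8.4741
1: (26 − 54.18)²/54.18 = 794.1124/54.18 = 14.6569
2: (31 − 38.7)²/38.7 = 59.29/38.7 = 1.5320
3: (33 − 25.8)²/25.8 = 51.84/25.8 = 2.0093
≥4: (68 − 64.5)²/64.5 = 12.25/64.5 = 0.1899
Sum = 26.862

26.862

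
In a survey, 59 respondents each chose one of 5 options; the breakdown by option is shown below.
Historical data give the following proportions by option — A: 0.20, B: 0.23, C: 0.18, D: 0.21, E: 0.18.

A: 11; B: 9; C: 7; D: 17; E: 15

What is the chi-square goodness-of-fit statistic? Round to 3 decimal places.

Expected counts E_i = n·p_i: 59×0.20 = 11.8, 59×0.23 = 13.57, 59×0.18 = 10.62, 59×0.21 = 12.39, 59×0.18 = 10.62.
cat         O        E   (O−E)²/E
A          11     11.8     0.0542
B           9    13.57     1.5390
C           7    10.62     1.2339
D          17    12.39     1.7153
E          15    10.62     1.8064
Sum = 6.349

6.349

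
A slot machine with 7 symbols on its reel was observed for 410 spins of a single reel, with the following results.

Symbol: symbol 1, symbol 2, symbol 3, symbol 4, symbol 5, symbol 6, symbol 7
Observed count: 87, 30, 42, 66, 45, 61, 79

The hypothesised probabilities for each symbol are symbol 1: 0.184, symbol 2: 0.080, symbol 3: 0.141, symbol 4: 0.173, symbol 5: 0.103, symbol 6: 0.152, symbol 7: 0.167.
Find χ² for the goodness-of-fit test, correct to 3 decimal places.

8.506

Expected counts E_i = n·p_i: 410×0.184 = 75.44, 410×0.080 = 32.8, 410×0.141 = 57.81, 410×0.173 = 70.93, 410×0.103 = 42.23, 410×0.152 = 62.32, 410×0.167 = 68.47.
symbol 1: (87 − 75.44)²/75.44 = 133.6336/75.44 = 1.7714
symbol 2: (30 − 32.8)²/32.8 = 7.84/32.8 = 0.2390
symbol 3: (42 − 57.81)²/57.81 = 249.9561/57.81 = 4.3238
symbol 4: (66 − 70.93)²/70.93 = 24.3049/70.93 = 0.3427
symbol 5: (45 − 42.23)²/42.23 = 7.6729/42.23 = 0.1817
symbol 6: (61 − 62.32)²/62.32 = 1.7424/62.32 = 0.0280
symbol 7: (79 − 68.47)²/68.47 = 110.8809/68.47 = 1.6194
Sum = 8.506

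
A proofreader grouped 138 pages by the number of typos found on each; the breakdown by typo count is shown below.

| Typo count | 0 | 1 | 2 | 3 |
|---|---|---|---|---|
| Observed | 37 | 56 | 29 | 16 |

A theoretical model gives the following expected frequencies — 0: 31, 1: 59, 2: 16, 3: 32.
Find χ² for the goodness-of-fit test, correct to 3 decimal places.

19.876

cat         O        E   (O−E)²/E
0          37       31     1.1613
1          56       59     0.1525
2          29       16    10.5625
3          16       32     8.0000
Sum = 19.876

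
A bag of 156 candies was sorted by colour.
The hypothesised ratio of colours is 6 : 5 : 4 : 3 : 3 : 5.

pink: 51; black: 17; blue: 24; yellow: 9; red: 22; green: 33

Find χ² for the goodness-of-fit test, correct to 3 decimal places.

17.572

Ratio total = 26. Expected counts: 156×6/26 = 36, 156×5/26 = 30, 156×4/26 = 24, 156×3/26 = 18, 156×3/26 = 18, 156×5/26 = 30.
pink: (51 − 36)²/36 = 225/36 = 6.2500
black: (17 − 30)²/30 = 169/30 = 5.6333
blue: (24 − 24)²/24 = 0/24 = 0.0000
yellow: (9 − 18)²/18 = 81/18 = 4.5000
red: (22 − 18)²/18 = 16/18 = 0.8889
green: (33 − 30)²/30 = 9/30 = 0.3000
Sum = 17.572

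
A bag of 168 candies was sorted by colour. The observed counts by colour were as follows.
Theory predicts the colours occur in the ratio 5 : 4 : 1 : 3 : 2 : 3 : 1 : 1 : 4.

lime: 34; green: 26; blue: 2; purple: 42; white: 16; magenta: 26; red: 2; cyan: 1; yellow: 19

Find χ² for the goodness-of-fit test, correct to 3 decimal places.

Ratio total = 24. Expected counts: 168×5/24 = 35, 168×4/24 = 28, 168×1/24 = 7, 168×3/24 = 21, 168×2/24 = 14, 168×3/24 = 21, 168×1/24 = 7, 168×1/24 = 7, 168×4/24 = 28.
lime: (34 − 35)²/35 = 1/35 = 0.0286
green: (26 − 28)²/28 = 4/28 = 0.1429
blue: (2 − 7)²/7 = 25/7 = 3.5714
purple: (42 − 21)²/21 = 441/21 = 21.0000
white: (16 − 14)²/14 = 4/14 = 0.2857
magenta: (26 − 21)²/21 = 25/21 = 1.1905
red: (2 − 7)²/7 = 25/7 = 3.5714
cyan: (1 − 7)²/7 = 36/7 = 5.1429
yellow: (19 − 28)²/28 = 81/28 = 2.8929
Sum = 37.826

37.826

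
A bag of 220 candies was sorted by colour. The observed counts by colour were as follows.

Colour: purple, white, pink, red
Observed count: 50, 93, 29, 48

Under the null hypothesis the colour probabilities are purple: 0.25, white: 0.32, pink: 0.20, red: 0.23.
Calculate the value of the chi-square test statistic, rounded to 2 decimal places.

Expected counts E_i = n·p_i: 220×0.25 = 55, 220×0.32 = 70.4, 220×0.20 = 44, 220×0.23 = 50.6.
cat         O        E   (O−E)²/E
purple     50       55      0.455
white      93     70.4      7.255
pink       29       44      5.114
red        48     50.6      0.134
Sum = 12.96

12.96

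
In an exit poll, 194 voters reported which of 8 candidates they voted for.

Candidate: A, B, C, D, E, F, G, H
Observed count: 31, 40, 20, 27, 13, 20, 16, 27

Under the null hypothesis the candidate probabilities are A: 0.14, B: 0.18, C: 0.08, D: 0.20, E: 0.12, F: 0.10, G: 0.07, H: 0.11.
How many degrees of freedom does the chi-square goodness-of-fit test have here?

There are k = 8 categories and no parameters were estimated from the data, so df = 8 − 1 = 7.

7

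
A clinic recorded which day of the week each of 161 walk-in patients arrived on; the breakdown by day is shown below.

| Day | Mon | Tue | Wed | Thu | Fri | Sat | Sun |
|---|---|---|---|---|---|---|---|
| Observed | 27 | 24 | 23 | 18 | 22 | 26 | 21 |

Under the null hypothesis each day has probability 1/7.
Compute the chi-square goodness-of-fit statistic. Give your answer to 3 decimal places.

2.435

Expected count for each of the 7 categories: 161/7 = 23.
Mon: (27 − 23)²/23 = 16/23 = 0.6957
Tue: (24 − 23)²/23 = 1/23 = 0.0435
Wed: (23 − 23)²/23 = 0/23 = 0.0000
Thu: (18 − 23)²/23 = 25/23 = 1.0870
Fri: (22 − 23)²/23 = 1/23 = 0.0435
Sat: (26 − 23)²/23 = 9/23 = 0.3913
Sun: (21 − 23)²/23 = 4/23 = 0.1739
Sum = 2.435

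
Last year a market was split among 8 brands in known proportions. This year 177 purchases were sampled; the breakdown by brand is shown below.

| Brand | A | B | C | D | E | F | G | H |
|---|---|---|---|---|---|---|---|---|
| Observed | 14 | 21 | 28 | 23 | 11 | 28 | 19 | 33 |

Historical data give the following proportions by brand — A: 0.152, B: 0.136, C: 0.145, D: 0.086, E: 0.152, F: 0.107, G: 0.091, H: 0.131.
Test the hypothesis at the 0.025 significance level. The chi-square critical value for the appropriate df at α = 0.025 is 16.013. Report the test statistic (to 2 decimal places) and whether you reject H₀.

Expected counts E_i = n·p_i: 177×0.152 = 26.904, 177×0.136 = 24.072, 177×0.145 = 25.665, 177×0.086 = 15.222, 177×0.152 = 26.904, 177×0.107 = 18.939, 177×0.091 = 16.107, 177×0.131 = 23.187.
χ² = (14−26.904)²/26.904 + (21−24.072)²/24.072 + (28−25.665)²/25.665 + (23−15.222)²/15.222 + (11−26.904)²/26.904 + (28−18.939)²/18.939 + (19−16.107)²/16.107 + (33−23.187)²/23.187
   = 6.189 + 0.392 + 0.212 + 3.974 + 9.401 + 4.335 + 0.520 + 4.153
Sum = 29.18
df = 7. Since 29.18 > 16.013, we reject H₀.

29.18; reject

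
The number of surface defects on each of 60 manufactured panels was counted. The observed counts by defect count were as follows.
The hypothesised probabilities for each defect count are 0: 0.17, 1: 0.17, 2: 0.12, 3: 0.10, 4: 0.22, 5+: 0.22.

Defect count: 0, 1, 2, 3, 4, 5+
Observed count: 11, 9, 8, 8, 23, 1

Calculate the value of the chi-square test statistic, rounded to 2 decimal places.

Expected counts E_i = n·p_i: 60×0.17 = 10.2, 60×0.17 = 10.2, 60×0.12 = 7.2, 60×0.10 = 6, 60×0.22 = 13.2, 60×0.22 = 13.2.
χ² = (11−10.2)²/10.2 + (9−10.2)²/10.2 + (8−7.2)²/7.2 + (8−6)²/6 + (23−13.2)²/13.2 + (1−13.2)²/13.2
   = 0.063 + 0.141 + 0.089 + 0.667 + 7.276 + 11.276
Sum = 19.51

19.51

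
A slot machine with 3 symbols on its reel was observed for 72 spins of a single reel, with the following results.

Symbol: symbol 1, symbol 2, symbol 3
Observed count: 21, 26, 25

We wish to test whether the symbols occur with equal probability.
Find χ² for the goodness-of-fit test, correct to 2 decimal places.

Under H₀ each category has probability 1/3, so each expected count is 72/3 = 24.
χ² = (21−24)²/24 + (26−24)²/24 + (25−24)²/24
   = 0.375 + 0.167 + 0.042
Sum = 0.58

0.58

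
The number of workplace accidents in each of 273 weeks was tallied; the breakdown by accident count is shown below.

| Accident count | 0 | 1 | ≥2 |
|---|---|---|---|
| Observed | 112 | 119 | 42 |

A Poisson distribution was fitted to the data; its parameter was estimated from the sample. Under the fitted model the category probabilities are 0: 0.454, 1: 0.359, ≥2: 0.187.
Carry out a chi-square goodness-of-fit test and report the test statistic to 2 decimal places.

Expected counts E_i = n·p_i: 273×0.454 = 123.942, 273×0.359 = 98.007, 273×0.187 = 51.051.
cat         O        E   (O−E)²/E
0         112  123.942      1.151
1         119   98.007      4.497
≥2         42   51.051      1.605
Sum = 7.25

7.25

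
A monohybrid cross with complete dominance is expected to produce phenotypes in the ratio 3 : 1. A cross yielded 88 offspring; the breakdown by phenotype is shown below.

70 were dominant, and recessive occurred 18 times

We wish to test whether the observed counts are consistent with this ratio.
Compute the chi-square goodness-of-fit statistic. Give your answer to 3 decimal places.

Ratio total = 4. Expected counts: 88×3/4 = 66, 88×1/4 = 22.
cat            O        E   (O−E)²/E
dominant      70       66     0.2424
recessive     18       22     0.7273
Sum = 0.970

0.970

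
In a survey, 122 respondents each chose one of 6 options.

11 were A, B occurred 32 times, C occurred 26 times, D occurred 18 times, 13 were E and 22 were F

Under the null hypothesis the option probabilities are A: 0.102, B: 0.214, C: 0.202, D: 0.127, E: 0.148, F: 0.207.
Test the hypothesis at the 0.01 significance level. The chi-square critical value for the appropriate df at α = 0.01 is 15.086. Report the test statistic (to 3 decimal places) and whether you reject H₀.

3.812; do not reject

Expected counts E_i = n·p_i: 122×0.102 = 12.444, 122×0.214 = 26.108, 122×0.202 = 24.644, 122×0.127 = 15.494, 122×0.148 = 18.056, 122×0.207 = 25.254.
cat         O        E   (O−E)²/E
A          11   12.444     0.1676
B          32   26.108     1.3297
C          26   24.644     0.0746
D          18   15.494     0.4053
E          13   18.056     1.4158
F          22   25.254     0.4193
Sum = 3.812
df = 5. Since 3.812 < 15.086, we do not reject H₀.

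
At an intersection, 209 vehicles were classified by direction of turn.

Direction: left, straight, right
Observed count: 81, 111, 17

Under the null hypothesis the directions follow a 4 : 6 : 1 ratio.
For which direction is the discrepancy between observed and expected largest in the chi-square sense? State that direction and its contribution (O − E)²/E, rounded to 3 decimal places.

Ratio total = 11. Expected counts: 209×4/11 = 76, 209×6/11 = 114, 209×1/11 = 19.
left: (81 − 76)²/76 = 25/76 = 0.3289
straight: (111 − 114)²/114 = 9/114 = 0.0789
right: (17 − 19)²/19 = 4/19 = 0.2105
The largest term is for left: 0.329.

left, 0.329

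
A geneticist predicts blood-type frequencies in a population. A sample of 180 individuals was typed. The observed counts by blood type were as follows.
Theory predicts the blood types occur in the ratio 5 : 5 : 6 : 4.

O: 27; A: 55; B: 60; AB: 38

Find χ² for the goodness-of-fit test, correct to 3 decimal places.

10.200

Ratio total = 20. Expected counts: 180×5/20 = 45, 180×5/20 = 45, 180×6/20 = 54, 180×4/20 = 36.
cat         O        E   (O−E)²/E
O          27       45     7.2000
A          55       45     2.2222
B          60       54     0.6667
AB         38       36     0.1111
Sum = 10.200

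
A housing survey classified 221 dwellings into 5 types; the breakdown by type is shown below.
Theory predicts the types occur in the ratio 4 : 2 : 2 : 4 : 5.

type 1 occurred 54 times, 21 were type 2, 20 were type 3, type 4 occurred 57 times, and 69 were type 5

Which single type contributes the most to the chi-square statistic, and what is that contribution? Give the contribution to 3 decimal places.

Ratio total = 17. Expected counts: 221×4/17 = 52, 221×2/17 = 26, 221×2/17 = 26, 221×4/17 = 52, 221×5/17 = 65.
cat         O        E   (O−E)²/E
type 1     54       52     0.0769
type 2     21       26     0.9615
type 3     20       26     1.3846
type 4     57       52     0.4808
type 5     69       65     0.2462
The largest term is for type 3: 1.385.

type 3, 1.385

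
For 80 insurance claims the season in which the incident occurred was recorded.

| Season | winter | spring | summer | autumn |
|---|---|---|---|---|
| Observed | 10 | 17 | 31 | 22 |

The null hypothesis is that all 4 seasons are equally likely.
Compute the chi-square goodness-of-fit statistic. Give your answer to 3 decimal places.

11.700

Under H₀ each category has probability 1/4, so each expected count is 80/4 = 20.
cat         O        E   (O−E)²/E
winter     10       20     5.0000
spring     17       20     0.4500
summer     31       20     6.0500
autumn     22       20     0.2000
Sum = 11.700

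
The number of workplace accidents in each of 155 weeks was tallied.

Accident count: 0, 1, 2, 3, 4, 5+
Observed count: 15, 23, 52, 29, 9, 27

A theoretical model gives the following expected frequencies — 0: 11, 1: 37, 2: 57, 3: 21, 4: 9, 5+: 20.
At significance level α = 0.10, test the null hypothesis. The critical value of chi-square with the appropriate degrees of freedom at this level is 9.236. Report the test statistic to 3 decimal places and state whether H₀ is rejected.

χ² = (15−11)²/11 + (23−37)²/37 + (52−57)²/57 + (29−21)²/21 + (9−9)²/9 + (27−20)²/20
   = 1.4545 + 5.2973 + 0.4386 + 3.0476 + 0.0000 + 2.4500
Sum = 12.688
df = 5. Since 12.688 > 9.236, we reject H₀.

12.688; reject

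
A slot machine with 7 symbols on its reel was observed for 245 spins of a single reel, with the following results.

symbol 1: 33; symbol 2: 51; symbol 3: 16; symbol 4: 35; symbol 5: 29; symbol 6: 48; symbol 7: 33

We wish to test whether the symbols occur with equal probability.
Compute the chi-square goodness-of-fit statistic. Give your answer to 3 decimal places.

23.714

Under H₀ each category has probability 1/7, so each expected count is 245/7 = 35.
cat           O        E   (O−E)²/E
symbol 1     33       35     0.1143
symbol 2     51       35     7.3143
symbol 3     16       35    10.3143
symbol 4     35       35     0.0000
symbol 5     29       35     1.0286
symbol 6     48       35     4.8286
symbol 7     33       35     0.1143
Sum = 23.714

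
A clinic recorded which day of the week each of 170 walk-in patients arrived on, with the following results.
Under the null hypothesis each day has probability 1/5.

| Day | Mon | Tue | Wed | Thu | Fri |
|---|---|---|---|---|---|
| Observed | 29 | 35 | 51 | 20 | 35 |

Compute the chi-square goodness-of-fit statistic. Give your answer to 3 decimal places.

15.059

Under H₀ each category has probability 1/5, so each expected count is 170/5 = 34.
χ² = (29−34)²/34 + (35−34)²/34 + (51−34)²/34 + (20−34)²/34 + (35−34)²/34
   = 0.7353 + 0.0294 + 8.5000 + 5.7647 + 0.0294
Sum = 15.059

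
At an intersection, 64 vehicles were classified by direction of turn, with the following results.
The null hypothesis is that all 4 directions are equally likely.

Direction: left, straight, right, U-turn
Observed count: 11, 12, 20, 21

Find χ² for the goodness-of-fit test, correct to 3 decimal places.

5.125

Expected count for each of the 4 categories: 64/4 = 16.
cat           O        E   (O−E)²/E
left         11       16     1.5625
straight     12       16     1.0000
right        20       16     1.0000
U-turn       21       16     1.5625
Sum = 5.125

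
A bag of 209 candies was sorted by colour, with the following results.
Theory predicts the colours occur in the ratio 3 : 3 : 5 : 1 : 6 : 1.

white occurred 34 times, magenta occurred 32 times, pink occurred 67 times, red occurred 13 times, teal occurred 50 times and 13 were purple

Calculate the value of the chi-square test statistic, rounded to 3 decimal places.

Ratio total = 19. Expected counts: 209×3/19 = 33, 209×3/19 = 33, 209×5/19 = 55, 209×1/19 = 11, 209×6/19 = 66, 209×1/19 = 11.
cat          O        E   (O−E)²/E
white       34       33     0.0303
magenta     32       33     0.0303
pink        67       55     2.6182
red         13       11     0.3636
teal        50       66     3.8788
purple      13       11     0.3636
Sum = 7.285

7.285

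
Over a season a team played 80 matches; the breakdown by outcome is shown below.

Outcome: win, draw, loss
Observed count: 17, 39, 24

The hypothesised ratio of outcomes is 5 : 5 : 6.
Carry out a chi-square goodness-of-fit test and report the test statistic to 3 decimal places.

Ratio total = 16. Expected counts: 80×5/16 = 25, 80×5/16 = 25, 80×6/16 = 30.
win: (17 − 25)²/25 = 64/25 = 2.5600
draw: (39 − 25)²/25 = 196/25 = 7.8400
loss: (24 − 30)²/30 = 36/30 = 1.2000
Sum = 11.600

11.600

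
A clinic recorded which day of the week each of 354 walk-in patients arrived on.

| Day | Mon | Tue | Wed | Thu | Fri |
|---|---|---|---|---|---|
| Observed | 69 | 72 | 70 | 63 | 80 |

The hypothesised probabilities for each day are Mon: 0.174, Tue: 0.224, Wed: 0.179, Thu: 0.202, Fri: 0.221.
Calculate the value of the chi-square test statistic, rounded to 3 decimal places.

Expected counts E_i = n·p_i: 354×0.174 = 61.596, 354×0.224 = 79.296, 354×0.179 = 63.366, 354×0.202 = 71.508, 354×0.221 = 78.234.
χ² = (69−61.596)²/61.596 + (72−79.296)²/79.296 + (70−63.366)²/63.366 + (63−71.508)²/71.508 + (80−78.234)²/78.234
   = 0.8900 + 0.6713 + 0.6945 + 1.0123 + 0.0399
Sum = 3.308

3.308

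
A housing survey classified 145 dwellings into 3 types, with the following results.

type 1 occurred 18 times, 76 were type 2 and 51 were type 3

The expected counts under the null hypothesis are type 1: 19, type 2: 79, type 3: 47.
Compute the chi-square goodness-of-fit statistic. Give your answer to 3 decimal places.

χ² = (18−19)²/19 + (76−79)²/79 + (51−47)²/47
   = 0.0526 + 0.1139 + 0.3404
Sum = 0.507

0.507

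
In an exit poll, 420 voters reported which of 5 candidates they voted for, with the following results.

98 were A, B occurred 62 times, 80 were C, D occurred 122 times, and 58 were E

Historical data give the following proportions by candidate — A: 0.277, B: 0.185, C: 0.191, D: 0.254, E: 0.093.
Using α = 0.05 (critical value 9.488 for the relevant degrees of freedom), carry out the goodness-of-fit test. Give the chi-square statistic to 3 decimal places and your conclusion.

Expected counts E_i = n·p_i: 420×0.277 = 116.34, 420×0.185 = 77.7, 420×0.191 = 80.22, 420×0.254 = 106.68, 420×0.093 = 39.06.
χ² = (98−116.34)²/116.34 + (62−77.7)²/77.7 + (80−80.22)²/80.22 + (122−106.68)²/106.68 + (58−39.06)²/39.06
   = 2.8911 + 3.1723 + 0.0006 + 2.2001 + 9.1839
Sum = 17.448
df = 4. Since 17.448 > 9.488, we reject H₀.

17.448; reject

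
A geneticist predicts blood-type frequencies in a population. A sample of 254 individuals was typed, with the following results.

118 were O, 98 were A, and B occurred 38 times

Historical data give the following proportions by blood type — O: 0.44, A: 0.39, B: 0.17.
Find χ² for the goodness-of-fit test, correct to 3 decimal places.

0.981

Expected counts E_i = n·p_i: 254×0.44 = 111.76, 254×0.39 = 99.06, 254×0.17 = 43.18.
O: (118 − 111.76)²/111.76 = 38.9376/111.76 = 0.3484
A: (98 − 99.06)²/99.06 = 1.1236/99.06 = 0.0113
B: (38 − 43.18)²/43.18 = 26.8324/43.18 = 0.6214
Sum = 0.981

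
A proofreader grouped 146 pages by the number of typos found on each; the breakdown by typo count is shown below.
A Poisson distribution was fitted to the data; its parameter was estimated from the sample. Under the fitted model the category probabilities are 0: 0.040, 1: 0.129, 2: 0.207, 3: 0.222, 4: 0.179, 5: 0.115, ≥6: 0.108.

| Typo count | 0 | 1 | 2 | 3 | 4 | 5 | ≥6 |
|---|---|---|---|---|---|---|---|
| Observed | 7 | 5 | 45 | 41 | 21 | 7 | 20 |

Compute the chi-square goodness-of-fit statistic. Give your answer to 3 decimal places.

Expected counts E_i = n·p_i: 146×0.040 = 5.84, 146×0.129 = 18.834, 146×0.207 = 30.222, 146×0.222 = 32.412, 146×0.179 = 26.134, 146×0.115 = 16.79, 146×0.108 = 15.768.
0: (7 − 5.84)²/5.84 = 1.3456/5.84 = 0.2304
1: (5 − 18.834)²/18.834 = 191.379556/18.834 = 10.1614
2: (45 − 30.222)²/30.222 = 218.389284/30.222 = 7.2262
3: (41 − 32.412)²/32.412 = 73.753744/32.412 = 2.2755
4: (21 − 26.134)²/26.134 = 26.357956/26.134 = 1.0086
5: (7 − 16.79)²/16.79 = 95.8441/16.79 = 5.7084
≥6: (20 − 15.768)²/15.768 = 17.909824/15.768 = 1.1358
Sum = 27.746

27.746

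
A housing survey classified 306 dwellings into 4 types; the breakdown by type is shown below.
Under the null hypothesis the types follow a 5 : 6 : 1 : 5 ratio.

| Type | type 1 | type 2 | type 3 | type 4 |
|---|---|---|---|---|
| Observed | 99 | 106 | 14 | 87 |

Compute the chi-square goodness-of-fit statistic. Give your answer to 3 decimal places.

Ratio total = 17. Expected counts: 306×5/17 = 90, 306×6/17 = 108, 306×1/17 = 18, 306×5/17 = 90.
type 1: (99 − 90)²/90 = 81/90 = 0.9000
type 2: (106 − 108)²/108 = 4/108 = 0.0370
type 3: (14 − 18)²/18 = 16/18 = 0.8889
type 4: (87 − 90)²/90 = 9/90 = 0.1000
Sum = 1.926

1.926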